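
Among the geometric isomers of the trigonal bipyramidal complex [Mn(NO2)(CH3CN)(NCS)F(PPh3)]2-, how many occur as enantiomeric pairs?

A trigonal bipyramid has two axial and three equatorial sites, which are chemically inequivalent.
Exhaustive case analysis gives 10 geometric isomers.
Of these, 10 lack any improper symmetry element and so occur as enantiomeric pairs, giving 10 + 10 = 20 stereoisomers in total.

10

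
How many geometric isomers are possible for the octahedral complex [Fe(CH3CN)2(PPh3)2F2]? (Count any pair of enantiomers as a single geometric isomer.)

5

In an octahedral complex each vertex has one trans partner and four cis neighbours.
Systematic placement gives 5 geometric isomers: CH3CN trans, PPh3 trans, F trans; CH3CN trans, PPh3 cis, F cis; CH3CN cis, PPh3 trans, F cis; CH3CN cis, PPh3 cis, F cis (chiral); CH3CN cis, PPh3 cis, F trans.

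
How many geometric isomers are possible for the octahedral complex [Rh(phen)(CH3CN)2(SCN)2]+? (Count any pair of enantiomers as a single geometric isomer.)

3

An octahedron has six vertices in three trans pairs; every non-trans pair is cis.
Each phen is bidentate and must span two cis positions.
Systematic placement gives 3 geometric isomers: CH3CN trans, SCN cis; CH3CN cis, SCN cis (chiral); CH3CN cis, SCN trans.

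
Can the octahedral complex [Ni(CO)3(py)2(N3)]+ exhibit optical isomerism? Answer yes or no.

An octahedron has six vertices in three trans pairs; every non-trans pair is cis.
Working through the distinct placements yields 3 geometric isomers: CO mer, py trans; CO mer, py cis; CO fac, py cis.
Each arrangement has an internal mirror plane or centre of symmetry, so none is chiral.

no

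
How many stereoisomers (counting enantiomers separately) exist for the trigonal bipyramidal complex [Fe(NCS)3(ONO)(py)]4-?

In a trigonal bipyramid the two axial positions differ from the three equatorial ones.
The distinct arrangements are (4 in all): ONO equatorial, py equatorial; ONO axial, py equatorial; ONO equatorial, py axial; ONO axial, py axial.
Each arrangement has an internal mirror plane or centre of symmetry, so none is chiral.

4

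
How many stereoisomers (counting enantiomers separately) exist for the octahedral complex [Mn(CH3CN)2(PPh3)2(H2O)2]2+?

6

The six octahedral sites form three mutually perpendicular trans pairs.
Working through the distinct placements yields 5 geometric isomers: CH3CN trans, PPh3 trans, H2O trans; CH3CN trans, PPh3 cis, H2O cis; CH3CN cis, PPh3 trans, H2O cis; CH3CN cis, PPh3 cis, H2O cis (chiral); CH3CN cis, PPh3 cis, H2O trans.
One of these lacks any improper symmetry element and so occurs as an enantiomeric pair, giving 5 + 1 = 6 stereoisomers in total.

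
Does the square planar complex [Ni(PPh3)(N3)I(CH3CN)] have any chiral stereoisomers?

no

In a square planar complex each vertex has one trans partner and two cis neighbours.
Systematic placement gives 3 geometric isomers: (CH3CN/N3 trans, I/PPh3 trans); (CH3CN/PPh3 trans, I/N3 trans); (CH3CN/I trans, N3/PPh3 trans).
Each arrangement has an internal mirror plane or centre of symmetry, so none is chiral.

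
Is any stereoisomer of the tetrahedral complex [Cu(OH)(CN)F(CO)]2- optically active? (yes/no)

Only one geometric arrangement is possible; it has no improper symmetry element, so it exists as a pair of enantiomers (2 stereoisomers).

yes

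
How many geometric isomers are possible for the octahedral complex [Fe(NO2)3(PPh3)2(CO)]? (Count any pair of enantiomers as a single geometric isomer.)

The six octahedral sites form three mutually perpendicular trans pairs.
Working through the distinct placements yields 3 geometric isomers: NO2 mer, PPh3 trans; NO2 fac, PPh3 cis; NO2 mer, PPh3 cis.

3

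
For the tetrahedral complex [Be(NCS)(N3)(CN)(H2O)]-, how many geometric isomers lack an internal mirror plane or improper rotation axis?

In a tetrahedral complex all four positions are equivalent and every pair of ligands is adjacent — there is no cis/trans distinction.
Only one geometric arrangement is possible; it has no improper symmetry element, so it exists as a pair of enantiomers (2 stereoisomers).

1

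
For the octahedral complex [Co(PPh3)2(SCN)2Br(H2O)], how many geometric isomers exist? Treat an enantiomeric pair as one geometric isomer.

6

An octahedron has six vertices in three trans pairs; every non-trans pair is cis.
Systematic placement gives 6 geometric isomers: PPh3 trans, SCN trans; PPh3 cis, SCN cis (3 arrangements, 2 chiral); PPh3 cis, SCN trans; PPh3 trans, SCN cis.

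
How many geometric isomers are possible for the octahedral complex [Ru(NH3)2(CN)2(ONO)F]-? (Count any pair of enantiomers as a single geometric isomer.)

An octahedron has six vertices in three trans pairs; every non-trans pair is cis.
There are 6 geometric isomers: NH3 cis, CN trans; NH3 trans, CN trans; NH3 cis, CN cis (3 arrangements, 2 chiral); NH3 trans, CN cis.

6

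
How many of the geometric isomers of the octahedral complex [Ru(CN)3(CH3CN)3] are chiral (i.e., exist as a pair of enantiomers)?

An octahedron has six vertices in three trans pairs; every non-trans pair is cis.
Working through the distinct placements yields 2 geometric isomers: CN mer; CN fac.
Each arrangement has an internal mirror plane or centre of symmetry, so none is chiral.

0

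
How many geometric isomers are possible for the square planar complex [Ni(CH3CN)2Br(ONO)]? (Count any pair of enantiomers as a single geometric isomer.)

In a square planar complex each vertex has one trans partner and two cis neighbours.
Working through the distinct placements yields 2 geometric isomers: CH3CN cis; CH3CN trans.

2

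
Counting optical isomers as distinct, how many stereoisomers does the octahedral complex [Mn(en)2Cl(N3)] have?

In an octahedral complex each vertex has one trans partner and four cis neighbours.
Each en is bidentate and must span two cis positions.
The distinct arrangements are (2 in all): Cl and N3 mutually trans; Cl and N3 mutually cis (chiral).
One of these lacks any improper symmetry element and so occurs as an enantiomeric pair, giving 2 + 1 = 3 stereoisomers in total.

3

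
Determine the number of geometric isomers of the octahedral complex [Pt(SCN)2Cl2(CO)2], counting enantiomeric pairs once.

In an octahedral complex each vertex has one trans partner and four cis neighbours.
The distinct arrangements are (5 in all): SCN trans, Cl trans, CO trans; SCN cis, Cl cis, CO trans; SCN trans, Cl cis, CO cis; SCN cis, Cl cis, CO cis (chiral); SCN cis, Cl trans, CO cis.

5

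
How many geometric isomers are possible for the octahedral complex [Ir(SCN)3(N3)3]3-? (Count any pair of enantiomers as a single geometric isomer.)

2

In an octahedral complex each vertex has one trans partner and four cis neighbours.
The distinct arrangements are (2 in all): SCN mer; SCN fac.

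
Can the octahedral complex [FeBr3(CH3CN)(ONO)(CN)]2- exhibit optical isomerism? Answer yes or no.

Systematic placement gives 4 geometric isomers: Br mer (3 arrangements); Br fac (chiral).
One of these lacks any improper symmetry element and so occurs as an enantiomeric pair, giving 4 + 1 = 5 stereoisomers in total.

yes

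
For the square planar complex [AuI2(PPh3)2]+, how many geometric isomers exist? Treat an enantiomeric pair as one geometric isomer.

2

In a square planar complex each vertex has one trans partner and two cis neighbours.
The distinct arrangements are (2 in all): I cis; I trans.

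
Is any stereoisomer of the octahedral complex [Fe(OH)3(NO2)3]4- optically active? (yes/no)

no

Systematic placement gives 2 geometric isomers: OH mer; OH fac.
Each arrangement has an internal mirror plane or centre of symmetry, so none is chiral.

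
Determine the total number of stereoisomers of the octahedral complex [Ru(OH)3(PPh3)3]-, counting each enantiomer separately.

2

An octahedron has six vertices in three trans pairs; every non-trans pair is cis.
Systematic placement gives 2 geometric isomers: OH mer; OH fac.
Each arrangement has an internal mirror plane or centre of symmetry, so none is chiral.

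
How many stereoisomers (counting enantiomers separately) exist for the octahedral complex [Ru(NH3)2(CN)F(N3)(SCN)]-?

15

The six octahedral sites form three mutually perpendicular trans pairs.
Exhaustive case analysis gives 9 geometric isomers.
Of these, 6 lack any improper symmetry element and so occur as enantiomeric pairs, giving 9 + 6 = 15 stereoisomers in total.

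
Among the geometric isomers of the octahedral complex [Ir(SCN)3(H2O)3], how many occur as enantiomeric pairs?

0

In an octahedral complex each vertex has one trans partner and four cis neighbours.
Systematic placement gives 2 geometric isomers: SCN mer; SCN fac.
Each arrangement has an internal mirror plane or centre of symmetry, so none is chiral.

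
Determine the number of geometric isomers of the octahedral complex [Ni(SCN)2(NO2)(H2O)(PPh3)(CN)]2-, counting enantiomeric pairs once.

9

An octahedron has six vertices in three trans pairs; every non-trans pair is cis.
Systematic enumeration (placing each ligand type in turn and discarding arrangements equivalent by rotation or reflection) gives 9 geometric isomers.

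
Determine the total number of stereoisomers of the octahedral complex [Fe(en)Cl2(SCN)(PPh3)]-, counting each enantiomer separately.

6

In an octahedral complex each vertex has one trans partner and four cis neighbours.
Each en is bidentate and must span two cis positions.
Systematic placement gives 4 geometric isomers: Cl trans; Cl cis (3 arrangements, 2 chiral).
Of these, 2 lack any improper symmetry element and so occur as enantiomeric pairs, giving 4 + 2 = 6 stereoisomers in total.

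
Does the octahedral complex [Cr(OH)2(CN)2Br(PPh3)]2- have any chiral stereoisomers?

yes

In an octahedral complex each vertex has one trans partner and four cis neighbours.
There are 6 geometric isomers: OH cis, CN cis (3 arrangements, 2 chiral); OH trans, CN cis; OH cis, CN trans; OH trans, CN trans.
Of these, 2 lack any improper symmetry element and so occur as enantiomeric pairs, giving 6 + 2 = 8 stereoisomers in total.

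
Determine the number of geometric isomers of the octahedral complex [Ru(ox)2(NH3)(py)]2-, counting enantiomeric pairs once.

In an octahedral complex each vertex has one trans partner and four cis neighbours.
Each ox is bidentate and must span two cis positions.
The distinct arrangements are (2 in all): NH3 and py mutually cis (chiral); NH3 and py mutually trans.

2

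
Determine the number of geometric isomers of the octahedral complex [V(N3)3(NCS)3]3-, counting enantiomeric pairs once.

2

The distinct arrangements are (2 in all): N3 mer; N3 fac.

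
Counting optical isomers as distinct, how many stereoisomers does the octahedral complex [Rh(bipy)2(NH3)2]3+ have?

An octahedron has six vertices in three trans pairs; every non-trans pair is cis.
Each bipy is bidentate and must span two cis positions.
Working through the distinct placements yields 2 geometric isomers: NH3 trans; NH3 cis (chiral).
One of these lacks any improper symmetry element and so occurs as an enantiomeric pair, giving 2 + 1 = 3 stereoisomers in total.

3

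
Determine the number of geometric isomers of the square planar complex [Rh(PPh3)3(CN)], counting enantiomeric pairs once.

1

A square has two trans pairs of vertices; adjacent vertices are cis.
Only one geometric arrangement is possible.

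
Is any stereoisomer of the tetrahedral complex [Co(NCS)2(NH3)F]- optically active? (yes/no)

no

All four vertices of a tetrahedron are equivalent and mutually adjacent, so cis/trans isomerism cannot arise.
Only one geometric arrangement is possible.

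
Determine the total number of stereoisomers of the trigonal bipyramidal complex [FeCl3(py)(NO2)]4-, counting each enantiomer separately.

4

In a trigonal bipyramid the two axial positions differ from the three equatorial ones.
Working through the distinct placements yields 4 geometric isomers: py equatorial, NO2 equatorial; py equatorial, NO2 axial; py axial, NO2 equatorial; py axial, NO2 axial.
Each arrangement has an internal mirror plane or centre of symmetry, so none is chiral.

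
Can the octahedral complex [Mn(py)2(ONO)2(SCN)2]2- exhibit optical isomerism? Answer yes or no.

The six octahedral sites form three mutually perpendicular trans pairs.
Working through the distinct placements yields 5 geometric isomers: py trans, ONO trans, SCN trans; py cis, ONO trans, SCN cis; py trans, ONO cis, SCN cis; py cis, ONO cis, SCN cis (chiral); py cis, ONO cis, SCN trans.
One of these lacks any improper symmetry element and so occurs as an enantiomeric pair, giving 5 + 1 = 6 stereoisomers in total.

yes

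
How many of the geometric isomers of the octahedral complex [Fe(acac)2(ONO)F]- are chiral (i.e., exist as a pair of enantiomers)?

1

In an octahedral complex each vertex has one trans partner and four cis neighbours.
Each acac is bidentate and must span two cis positions.
There are 2 geometric isomers: ONO and F mutually trans; ONO and F mutually cis (chiral).
One of these lacks any improper symmetry element and so occurs as an enantiomeric pair, giving 2 + 1 = 3 stereoisomers in total.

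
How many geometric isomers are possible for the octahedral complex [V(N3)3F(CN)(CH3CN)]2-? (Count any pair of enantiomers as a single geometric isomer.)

4

There are 4 geometric isomers: N3 mer (3 arrangements); N3 fac (chiral).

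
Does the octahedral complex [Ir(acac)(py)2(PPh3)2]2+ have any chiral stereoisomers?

The six octahedral sites form three mutually perpendicular trans pairs.
Each acac is bidentate and must span two cis positions.
Systematic placement gives 3 geometric isomers: py cis, PPh3 trans; py trans, PPh3 cis; py cis, PPh3 cis (chiral).
One of these lacks any improper symmetry element and so occurs as an enantiomeric pair, giving 3 + 1 = 4 stereoisomers in total.

yes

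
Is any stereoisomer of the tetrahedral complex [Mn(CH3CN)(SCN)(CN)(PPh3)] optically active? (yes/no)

All four vertices of a tetrahedron are equivalent and mutually adjacent, so cis/trans isomerism cannot arise.
Only one geometric arrangement is possible; it has no improper symmetry element, so it exists as a pair of enantiomers (2 stereoisomers).

yes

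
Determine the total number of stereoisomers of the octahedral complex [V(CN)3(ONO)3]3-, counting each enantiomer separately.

The six octahedral sites form three mutually perpendicular trans pairs.
The distinct arrangements are (2 in all): CN mer; CN fac.
Each arrangement has an internal mirror plane or centre of symmetry, so none is chiral.

2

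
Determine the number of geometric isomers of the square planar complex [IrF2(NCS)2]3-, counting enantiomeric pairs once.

2

A square has two trans pairs of vertices; adjacent vertices are cis.
Working through the distinct placements yields 2 geometric isomers: F cis; F trans.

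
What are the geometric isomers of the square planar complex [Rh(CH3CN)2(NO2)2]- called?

The distinct arrangements are (2 in all): CH3CN cis; CH3CN trans.

cis and trans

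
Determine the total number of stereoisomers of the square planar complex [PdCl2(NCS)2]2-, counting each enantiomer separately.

A square has two trans pairs of vertices; adjacent vertices are cis.
The distinct arrangements are (2 in all): Cl cis; Cl trans.
Each arrangement has an internal mirror plane or centre of symmetry, so none is chiral.

2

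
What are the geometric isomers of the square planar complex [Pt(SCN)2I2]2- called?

There are 2 geometric isomers: SCN cis; SCN trans.

cis and trans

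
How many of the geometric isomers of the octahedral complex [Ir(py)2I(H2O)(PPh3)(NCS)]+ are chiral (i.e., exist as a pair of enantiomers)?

6

Systematic enumeration (placing each ligand type in turn and discarding arrangements equivalent by rotation or reflection) gives 9 geometric isomers.
Of these, 6 lack any improper symmetry element and so occur as enantiomeric pairs, giving 9 + 6 = 15 stereoisomers in total.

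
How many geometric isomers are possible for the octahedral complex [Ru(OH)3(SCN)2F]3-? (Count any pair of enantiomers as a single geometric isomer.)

3

In an octahedral complex each vertex has one trans partner and four cis neighbours.
Systematic placement gives 3 geometric isomers: OH mer, SCN trans; OH fac, SCN cis; OH mer, SCN cis.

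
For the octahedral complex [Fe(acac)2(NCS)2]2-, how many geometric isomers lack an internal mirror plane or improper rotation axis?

1

An octahedron has six vertices in three trans pairs; every non-trans pair is cis.
Each acac is bidentate and must span two cis positions.
Systematic placement gives 2 geometric isomers: NCS trans; NCS cis (chiral).
One of these lacks any improper symmetry element and so occurs as an enantiomeric pair, giving 2 + 1 = 3 stereoisomers in total.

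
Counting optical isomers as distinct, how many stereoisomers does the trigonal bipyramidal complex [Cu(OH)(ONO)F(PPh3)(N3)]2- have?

Systematic enumeration (placing each ligand type in turn and discarding arrangements equivalent by rotation or reflection) gives 10 geometric isomers.
Of these, 10 lack any improper symmetry element and so occur as enantiomeric pairs, giving 10 + 10 = 20 stereoisomers in total.

20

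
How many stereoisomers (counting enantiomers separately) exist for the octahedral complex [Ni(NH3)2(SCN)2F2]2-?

The six octahedral sites form three mutually perpendicular trans pairs.
There are 5 geometric isomers: NH3 trans, SCN trans, F trans; NH3 cis, SCN cis, F trans; NH3 cis, SCN trans, F cis; NH3 cis, SCN cis, F cis (chiral); NH3 trans, SCN cis, F cis.
One of these lacks any improper symmetry element and so occurs as an enantiomeric pair, giving 5 + 1 = 6 stereoisomers in total.

6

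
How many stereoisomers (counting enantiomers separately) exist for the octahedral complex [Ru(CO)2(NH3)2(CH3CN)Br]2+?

An octahedron has six vertices in three trans pairs; every non-trans pair is cis.
Systematic placement gives 6 geometric isomers: CO trans, NH3 trans; CO cis, NH3 cis (3 arrangements, 2 chiral); CO cis, NH3 trans; CO trans, NH3 cis.
Of these, 2 lack any improper symmetry element and so occur as enantiomeric pairs, giving 6 + 2 = 8 stereoisomers in total.

8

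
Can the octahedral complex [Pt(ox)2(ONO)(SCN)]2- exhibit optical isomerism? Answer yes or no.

yes

The six octahedral sites form three mutually perpendicular trans pairs.
Each ox is bidentate and must span two cis positions.
The distinct arrangements are (2 in all): ONO and SCN mutually trans; ONO and SCN mutually cis (chiral).
One of these lacks any improper symmetry element and so occurs as an enantiomeric pair, giving 2 + 1 = 3 stereoisomers in total.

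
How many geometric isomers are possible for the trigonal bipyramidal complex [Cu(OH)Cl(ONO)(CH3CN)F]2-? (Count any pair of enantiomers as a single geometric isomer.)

In a trigonal bipyramid the two axial positions differ from the three equatorial ones.
Exhaustive case analysis gives 10 geometric isomers.

10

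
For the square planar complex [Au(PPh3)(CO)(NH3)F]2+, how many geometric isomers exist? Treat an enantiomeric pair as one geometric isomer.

3

In a square planar complex each vertex has one trans partner and two cis neighbours.
Working through the distinct placements yields 3 geometric isomers: (CO/NH3 trans, F/PPh3 trans); (CO/PPh3 trans, F/NH3 trans); (CO/F trans, NH3/PPh3 trans).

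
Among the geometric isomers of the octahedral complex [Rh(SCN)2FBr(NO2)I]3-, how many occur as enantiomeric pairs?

6

An octahedron has six vertices in three trans pairs; every non-trans pair is cis.
Systematic enumeration (placing each ligand type in turn and discarding arrangements equivalent by rotation or reflection) gives 9 geometric isomers.
Of these, 6 lack any improper symmetry element and so occur as enantiomeric pairs, giving 9 + 6 = 15 stereoisomers in total.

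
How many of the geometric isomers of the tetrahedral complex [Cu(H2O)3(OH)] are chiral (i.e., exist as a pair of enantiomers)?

Only one geometric arrangement is possible.

0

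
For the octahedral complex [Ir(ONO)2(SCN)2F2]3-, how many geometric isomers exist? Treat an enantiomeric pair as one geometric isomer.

5

In an octahedral complex each vertex has one trans partner and four cis neighbours.
Systematic placement gives 5 geometric isomers: ONO trans, SCN trans, F trans; ONO cis, SCN cis, F trans; ONO cis, SCN trans, F cis; ONO cis, SCN cis, F cis (chiral); ONO trans, SCN cis, F cis.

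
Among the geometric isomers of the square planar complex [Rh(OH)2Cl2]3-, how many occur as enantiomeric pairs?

0

In a square planar complex each vertex has one trans partner and two cis neighbours.
Working through the distinct placements yields 2 geometric isomers: OH cis; OH trans.
Each arrangement has an internal mirror plane or centre of symmetry, so none is chiral.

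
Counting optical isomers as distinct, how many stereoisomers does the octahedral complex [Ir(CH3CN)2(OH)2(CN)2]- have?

6

An octahedron has six vertices in three trans pairs; every non-trans pair is cis.
Systematic placement gives 5 geometric isomers: CH3CN trans, OH trans, CN trans; CH3CN trans, OH cis, CN cis; CH3CN cis, OH trans, CN cis; CH3CN cis, OH cis, CN cis (chiral); CH3CN cis, OH cis, CN trans.
One of these lacks any improper symmetry element and so occurs as an enantiomeric pair, giving 5 + 1 = 6 stereoisomers in total.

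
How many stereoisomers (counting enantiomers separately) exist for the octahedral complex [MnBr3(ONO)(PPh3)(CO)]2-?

5

In an octahedral complex each vertex has one trans partner and four cis neighbours.
Working through the distinct placements yields 4 geometric isomers: Br mer (3 arrangements); Br fac (chiral).
One of these lacks any improper symmetry element and so occurs as an enantiomeric pair, giving 4 + 1 = 5 stereoisomers in total.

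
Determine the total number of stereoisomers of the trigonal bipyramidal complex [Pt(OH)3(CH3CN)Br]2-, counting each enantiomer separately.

4

A trigonal bipyramid has two axial and three equatorial sites, which are chemically inequivalent.
There are 4 geometric isomers: CH3CN axial, Br axial; CH3CN equatorial, Br axial; CH3CN axial, Br equatorial; CH3CN equatorial, Br equatorial.
Each arrangement has an internal mirror plane or centre of symmetry, so none is chiral.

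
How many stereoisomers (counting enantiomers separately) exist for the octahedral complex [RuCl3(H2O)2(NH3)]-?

Working through the distinct placements yields 3 geometric isomers: Cl mer, H2O cis; Cl mer, H2O trans; Cl fac, H2O cis.
Each arrangement has an internal mirror plane or centre of symmetry, so none is chiral.

3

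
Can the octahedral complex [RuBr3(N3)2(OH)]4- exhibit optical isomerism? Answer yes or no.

An octahedron has six vertices in three trans pairs; every non-trans pair is cis.
Working through the distinct placements yields 3 geometric isomers: Br mer, N3 cis; Br mer, N3 trans; Br fac, N3 cis.
Each arrangement has an internal mirror plane or centre of symmetry, so none is chiral.

no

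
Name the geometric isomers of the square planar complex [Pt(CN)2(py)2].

cis and trans

There are 2 geometric isomers: CN cis; CN trans.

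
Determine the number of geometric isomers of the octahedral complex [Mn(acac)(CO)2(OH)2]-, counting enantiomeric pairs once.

In an octahedral complex each vertex has one trans partner and four cis neighbours.
Each acac is bidentate and must span two cis positions.
Systematic placement gives 3 geometric isomers: CO trans, OH cis; CO cis, OH cis (chiral); CO cis, OH trans.

3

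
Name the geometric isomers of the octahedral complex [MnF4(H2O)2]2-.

The six octahedral sites form three mutually perpendicular trans pairs.
There are 2 geometric isomers: H2O trans; H2O cis.

cis and trans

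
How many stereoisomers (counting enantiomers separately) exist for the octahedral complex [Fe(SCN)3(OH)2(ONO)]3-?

An octahedron has six vertices in three trans pairs; every non-trans pair is cis.
Systematic placement gives 3 geometric isomers: SCN mer, OH trans; SCN mer, OH cis; SCN fac, OH cis.
Each arrangement has an internal mirror plane or centre of symmetry, so none is chiral.

3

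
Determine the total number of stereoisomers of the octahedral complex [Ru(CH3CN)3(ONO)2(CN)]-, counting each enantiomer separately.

The distinct arrangements are (3 in all): CH3CN mer, ONO trans; CH3CN mer, ONO cis; CH3CN fac, ONO cis.
Each arrangement has an internal mirror plane or centre of symmetry, so none is chiral.

3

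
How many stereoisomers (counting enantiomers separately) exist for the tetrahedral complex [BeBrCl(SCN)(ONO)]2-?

2

In a tetrahedral complex all four positions are equivalent and every pair of ligands is adjacent — there is no cis/trans distinction.
Only one geometric arrangement is possible; it has no improper symmetry element, so it exists as a pair of enantiomers (2 stereoisomers).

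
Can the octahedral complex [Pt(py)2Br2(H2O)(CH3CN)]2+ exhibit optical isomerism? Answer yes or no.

An octahedron has six vertices in three trans pairs; every non-trans pair is cis.
Working through the distinct placements yields 6 geometric isomers: py trans, Br trans; py cis, Br trans; py trans, Br cis; py cis, Br cis (3 arrangements, 2 chiral).
Of these, 2 lack any improper symmetry element and so occur as enantiomeric pairs, giving 6 + 2 = 8 stereoisomers in total.

yes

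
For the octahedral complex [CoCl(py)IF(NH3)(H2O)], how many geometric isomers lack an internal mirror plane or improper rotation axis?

In an octahedral complex each vertex has one trans partner and four cis neighbours.
Placing the ligands in turn and identifying arrangements related by rotation or reflection leaves 15 distinct geometric isomers.
Of these, 15 lack any improper symmetry element and so occur as enantiomeric pairs, giving 15 + 15 = 30 stereoisomers in total.

15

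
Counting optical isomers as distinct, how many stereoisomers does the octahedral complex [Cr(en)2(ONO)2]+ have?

3

Each en is bidentate and must span two cis positions.
Systematic placement gives 2 geometric isomers: ONO trans; ONO cis (chiral).
One of these lacks any improper symmetry element and so occurs as an enantiomeric pair, giving 2 + 1 = 3 stereoisomers in total.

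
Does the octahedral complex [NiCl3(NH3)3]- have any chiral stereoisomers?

no

The six octahedral sites form three mutually perpendicular trans pairs.
Systematic placement gives 2 geometric isomers: Cl mer; Cl fac.
Each arrangement has an internal mirror plane or centre of symmetry, so none is chiral.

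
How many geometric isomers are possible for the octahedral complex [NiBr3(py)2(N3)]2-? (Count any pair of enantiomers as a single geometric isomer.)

In an octahedral complex each vertex has one trans partner and four cis neighbours.
Systematic placement gives 3 geometric isomers: Br mer, py trans; Br mer, py cis; Br fac, py cis.

3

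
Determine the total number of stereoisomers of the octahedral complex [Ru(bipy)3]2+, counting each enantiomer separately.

2

An octahedron has six vertices in three trans pairs; every non-trans pair is cis.
Each bipy is bidentate and must span two cis positions.
Only one geometric arrangement is possible; it has no improper symmetry element, so it exists as a pair of enantiomers (2 stereoisomers).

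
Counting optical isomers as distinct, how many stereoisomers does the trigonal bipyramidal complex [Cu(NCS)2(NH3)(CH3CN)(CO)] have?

10

A trigonal bipyramid has two axial and three equatorial sites, which are chemically inequivalent.
Systematic enumeration (placing each ligand type in turn and discarding arrangements equivalent by rotation or reflection) gives 7 geometric isomers.
Of these, 3 lack any improper symmetry element and so occur as enantiomeric pairs, giving 7 + 3 = 10 stereoisomers in total.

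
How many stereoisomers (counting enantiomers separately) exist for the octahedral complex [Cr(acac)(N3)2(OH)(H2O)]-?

Each acac is bidentate and must span two cis positions.
There are 4 geometric isomers: N3 cis (3 arrangements, 2 chiral); N3 trans.
Of these, 2 lack any improper symmetry element and so occur as enantiomeric pairs, giving 4 + 2 = 6 stereoisomers in total.

6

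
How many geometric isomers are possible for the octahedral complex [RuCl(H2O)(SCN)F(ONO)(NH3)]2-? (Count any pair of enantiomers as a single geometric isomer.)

The six octahedral sites form three mutually perpendicular trans pairs.
Exhaustive case analysis gives 15 geometric isomers.

15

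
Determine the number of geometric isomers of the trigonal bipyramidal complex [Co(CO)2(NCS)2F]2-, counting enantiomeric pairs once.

Exhaustive case analysis gives 5 geometric isomers.

5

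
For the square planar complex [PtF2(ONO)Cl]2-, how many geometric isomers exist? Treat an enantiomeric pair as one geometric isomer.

2

In a square planar complex each vertex has one trans partner and two cis neighbours.
Systematic placement gives 2 geometric isomers: F cis; F trans.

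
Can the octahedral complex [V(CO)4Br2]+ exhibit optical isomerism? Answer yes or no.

Working through the distinct placements yields 2 geometric isomers: Br trans; Br cis.
Each arrangement has an internal mirror plane or centre of symmetry, so none is chiral.

no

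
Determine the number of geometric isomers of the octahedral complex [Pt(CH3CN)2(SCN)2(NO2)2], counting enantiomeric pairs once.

5

The six octahedral sites form three mutually perpendicular trans pairs.
There are 5 geometric isomers: CH3CN trans, SCN trans, NO2 trans; CH3CN trans, SCN cis, NO2 cis; CH3CN cis, SCN trans, NO2 cis; CH3CN cis, SCN cis, NO2 cis (chiral); CH3CN cis, SCN cis, NO2 trans.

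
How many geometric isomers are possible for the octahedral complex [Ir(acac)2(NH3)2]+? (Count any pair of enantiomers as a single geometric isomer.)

In an octahedral complex each vertex has one trans partner and four cis neighbours.
Each acac is bidentate and must span two cis positions.
Systematic placement gives 2 geometric isomers: NH3 trans; NH3 cis (chiral).

2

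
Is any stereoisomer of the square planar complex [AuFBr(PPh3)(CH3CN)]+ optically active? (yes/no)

A square has two trans pairs of vertices; adjacent vertices are cis.
There are 3 geometric isomers: (Br/F trans, CH3CN/PPh3 trans); (Br/PPh3 trans, CH3CN/F trans); (Br/CH3CN trans, F/PPh3 trans).
Each arrangement has an internal mirror plane or centre of symmetry, so none is chiral.

no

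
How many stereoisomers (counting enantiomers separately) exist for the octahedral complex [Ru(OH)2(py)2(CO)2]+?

In an octahedral complex each vertex has one trans partner and four cis neighbours.
Systematic placement gives 5 geometric isomers: OH trans, py trans, CO trans; OH cis, py cis, CO trans; OH cis, py trans, CO cis; OH cis, py cis, CO cis (chiral); OH trans, py cis, CO cis.
One of these lacks any improper symmetry element and so occurs as an enantiomeric pair, giving 5 + 1 = 6 stereoisomers in total.

6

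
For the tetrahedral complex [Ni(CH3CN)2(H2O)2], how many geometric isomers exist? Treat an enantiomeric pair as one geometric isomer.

All four vertices of a tetrahedron are equivalent and mutually adjacent, so cis/trans isomerism cannot arise.
Only one geometric arrangement is possible.

1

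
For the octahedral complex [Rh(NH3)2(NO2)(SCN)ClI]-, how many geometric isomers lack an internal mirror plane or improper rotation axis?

6

In an octahedral complex each vertex has one trans partner and four cis neighbours.
Exhaustive case analysis gives 9 geometric isomers.
Of these, 6 lack any improper symmetry element and so occur as enantiomeric pairs, giving 9 + 6 = 15 stereoisomers in total.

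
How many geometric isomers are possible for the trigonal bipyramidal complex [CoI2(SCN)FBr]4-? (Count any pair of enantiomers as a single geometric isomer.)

In a trigonal bipyramid the two axial positions differ from the three equatorial ones.
Systematic enumeration (placing each ligand type in turn and discarding arrangements equivalent by rotation or reflection) gives 7 geometric isomers.

7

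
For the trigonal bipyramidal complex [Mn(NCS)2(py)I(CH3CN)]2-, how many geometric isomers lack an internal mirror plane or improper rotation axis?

3

A trigonal bipyramid has two axial and three equatorial sites, which are chemically inequivalent.
Exhaustive case analysis gives 7 geometric isomers.
Of these, 3 lack any improper symmetry element and so occur as enantiomeric pairs, giving 7 + 3 = 10 stereoisomers in total.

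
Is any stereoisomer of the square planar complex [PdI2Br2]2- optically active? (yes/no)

no

In a square planar complex each vertex has one trans partner and two cis neighbours.
Systematic placement gives 2 geometric isomers: I cis; I trans.
Each arrangement has an internal mirror plane or centre of symmetry, so none is chiral.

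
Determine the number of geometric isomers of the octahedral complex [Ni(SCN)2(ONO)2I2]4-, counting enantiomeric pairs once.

5

The six octahedral sites form three mutually perpendicular trans pairs.
Systematic placement gives 5 geometric isomers: SCN trans, ONO trans, I trans; SCN cis, ONO cis, I trans; SCN trans, ONO cis, I cis; SCN cis, ONO cis, I cis (chiral); SCN cis, ONO trans, I cis.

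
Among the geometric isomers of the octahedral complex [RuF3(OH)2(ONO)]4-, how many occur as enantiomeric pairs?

0

An octahedron has six vertices in three trans pairs; every non-trans pair is cis.
Working through the distinct placements yields 3 geometric isomers: F mer, OH cis; F mer, OH trans; F fac, OH cis.
Each arrangement has an internal mirror plane or centre of symmetry, so none is chiral.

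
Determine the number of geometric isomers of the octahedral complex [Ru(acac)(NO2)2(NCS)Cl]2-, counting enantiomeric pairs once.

The six octahedral sites form three mutually perpendicular trans pairs.
Each acac is bidentate and must span two cis positions.
There are 4 geometric isomers: NO2 cis (3 arrangements, 2 chiral); NO2 trans.

4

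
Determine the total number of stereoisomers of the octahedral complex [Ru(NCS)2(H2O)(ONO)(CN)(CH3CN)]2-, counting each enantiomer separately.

In an octahedral complex each vertex has one trans partner and four cis neighbours.
Placing the ligands in turn and identifying arrangements related by rotation or reflection leaves 9 distinct geometric isomers.
Of these, 6 lack any improper symmetry element and so occur as enantiomeric pairs, giving 9 + 6 = 15 stereoisomers in total.

15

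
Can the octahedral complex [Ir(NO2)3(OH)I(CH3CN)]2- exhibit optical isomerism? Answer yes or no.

An octahedron has six vertices in three trans pairs; every non-trans pair is cis.
Working through the distinct placements yields 4 geometric isomers: NO2 mer (3 arrangements); NO2 fac (chiral).
One of these lacks any improper symmetry element and so occurs as an enantiomeric pair, giving 4 + 1 = 5 stereoisomers in total.

yes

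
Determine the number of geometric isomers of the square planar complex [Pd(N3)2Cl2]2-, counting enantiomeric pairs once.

2

In a square planar complex each vertex has one trans partner and two cis neighbours.
Systematic placement gives 2 geometric isomers: N3 cis; N3 trans.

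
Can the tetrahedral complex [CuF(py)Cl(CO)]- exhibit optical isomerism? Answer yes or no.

yes

All four vertices of a tetrahedron are equivalent and mutually adjacent, so cis/trans isomerism cannot arise.
Only one geometric arrangement is possible; it has no improper symmetry element, so it exists as a pair of enantiomers (2 stereoisomers).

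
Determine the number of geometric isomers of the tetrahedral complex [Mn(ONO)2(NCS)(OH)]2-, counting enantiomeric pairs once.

In a tetrahedral complex all four positions are equivalent and every pair of ligands is adjacent — there is no cis/trans distinction.
Only one geometric arrangement is possible.

1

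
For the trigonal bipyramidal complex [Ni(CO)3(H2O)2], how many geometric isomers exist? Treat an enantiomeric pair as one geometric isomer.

3

In a trigonal bipyramid the two axial positions differ from the three equatorial ones.
The distinct arrangements are (3 in all): H2O both equatorial; H2O one axial, one equatorial; H2O both axial.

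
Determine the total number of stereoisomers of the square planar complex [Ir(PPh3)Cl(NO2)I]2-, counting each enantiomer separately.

3

In a square planar complex each vertex has one trans partner and two cis neighbours.
Systematic placement gives 3 geometric isomers: (Cl/NO2 trans, I/PPh3 trans); (Cl/PPh3 trans, I/NO2 trans); (Cl/I trans, NO2/PPh3 trans).
Each arrangement has an internal mirror plane or centre of symmetry, so none is chiral.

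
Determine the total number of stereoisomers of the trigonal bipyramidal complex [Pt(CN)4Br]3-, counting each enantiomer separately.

The distinct arrangements are (2 in all): Br axial; Br equatorial.
Each arrangement has an internal mirror plane or centre of symmetry, so none is chiral.

2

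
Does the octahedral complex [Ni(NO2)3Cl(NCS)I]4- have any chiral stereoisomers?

yes

An octahedron has six vertices in three trans pairs; every non-trans pair is cis.
The distinct arrangements are (4 in all): NO2 mer (3 arrangements); NO2 fac (chiral).
One of these lacks any improper symmetry element and so occurs as an enantiomeric pair, giving 4 + 1 = 5 stereoisomers in total.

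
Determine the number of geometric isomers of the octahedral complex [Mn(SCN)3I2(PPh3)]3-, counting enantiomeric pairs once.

Systematic placement gives 3 geometric isomers: SCN mer, I trans; SCN mer, I cis; SCN fac, I cis.

3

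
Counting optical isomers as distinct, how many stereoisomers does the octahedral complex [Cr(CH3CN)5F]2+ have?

1

Only one geometric arrangement is possible.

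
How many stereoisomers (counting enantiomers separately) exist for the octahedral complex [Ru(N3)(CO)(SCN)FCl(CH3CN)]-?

In an octahedral complex each vertex has one trans partner and four cis neighbours.
Placing the ligands in turn and identifying arrangements related by rotation or reflection leaves 15 distinct geometric isomers.
Of these, 15 lack any improper symmetry element and so occur as enantiomeric pairs, giving 15 + 15 = 30 stereoisomers in total.

30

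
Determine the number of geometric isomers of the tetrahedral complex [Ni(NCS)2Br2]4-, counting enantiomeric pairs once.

In a tetrahedral complex all four positions are equivalent and every pair of ligands is adjacent — there is no cis/trans distinction.
Only one geometric arrangement is possible.

1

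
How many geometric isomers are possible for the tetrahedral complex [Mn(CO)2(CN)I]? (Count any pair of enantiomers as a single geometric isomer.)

All four vertices of a tetrahedron are equivalent and mutually adjacent, so cis/trans isomerism cannot arise.
Only one geometric arrangement is possible.

1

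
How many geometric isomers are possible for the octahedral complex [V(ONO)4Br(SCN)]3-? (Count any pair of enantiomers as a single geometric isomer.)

An octahedron has six vertices in three trans pairs; every non-trans pair is cis.
There are 2 geometric isomers: Br and SCN mutually cis; Br and SCN mutually trans.

2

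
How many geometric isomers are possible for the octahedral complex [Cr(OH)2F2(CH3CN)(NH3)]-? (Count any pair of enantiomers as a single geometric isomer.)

6

Working through the distinct placements yields 6 geometric isomers: OH trans, F cis; OH cis, F cis (3 arrangements, 2 chiral); OH trans, F trans; OH cis, F trans.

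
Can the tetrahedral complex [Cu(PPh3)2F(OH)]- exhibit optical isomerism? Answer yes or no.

In a tetrahedral complex all four positions are equivalent and every pair of ligands is adjacent — there is no cis/trans distinction.
Only one geometric arrangement is possible.

no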